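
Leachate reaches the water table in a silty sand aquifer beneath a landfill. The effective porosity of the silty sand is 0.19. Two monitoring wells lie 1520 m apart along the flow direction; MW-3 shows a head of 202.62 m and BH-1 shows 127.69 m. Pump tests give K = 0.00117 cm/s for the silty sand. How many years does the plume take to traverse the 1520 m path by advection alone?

Convert K: 0.00117 cm/s × 864 = 1.011 m/day.
Hydraulic gradient i = (202.62 − 127.69) / 1520 = 74.93 / 1520 = 0.04930.
Darcy flux q = K · i = 1.011 × 0.04930 = 0.04983 m/day.
Seepage velocity v = q / n_e = 0.04983 / 0.19 = 0.2623 m/day.
Travel time t = L / v = 1520 / 0.2623 = 5795 days = 15.87 years.

15.9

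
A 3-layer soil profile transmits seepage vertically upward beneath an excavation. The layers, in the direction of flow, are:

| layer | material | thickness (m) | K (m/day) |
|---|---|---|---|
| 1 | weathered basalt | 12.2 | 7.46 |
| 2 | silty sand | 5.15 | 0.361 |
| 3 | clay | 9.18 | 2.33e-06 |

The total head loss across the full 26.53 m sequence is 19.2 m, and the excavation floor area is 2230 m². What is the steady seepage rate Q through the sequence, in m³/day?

0.0109

Flow is perpendicular to layering, so the layers act in series and the equivalent K is the thickness-weighted harmonic mean.
Total thickness L = 12.2 + 5.15 + 9.18 = 26.53 m.
Σ(b_i/K_i) = 12.2/7.46 + 5.15/0.361 + 9.18/2.33e-06 = 3.940e+06 d.
K_eq = L / Σ(b_i/K_i) = 26.53 / 3.940e+06 = 6.734e-06 m/day.
Q = K_eq · A · (Δh/L) = 6.734e-06 × 2230 × (19.2/26.53) = 0.01087 m³/day.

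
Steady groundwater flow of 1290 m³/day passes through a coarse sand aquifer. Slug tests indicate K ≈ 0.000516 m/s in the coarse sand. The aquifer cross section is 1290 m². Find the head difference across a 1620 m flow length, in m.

Convert K: 0.000516 m/s × 86400 = 44.58 m/day.
From Q = K·A·i, i = Q / (K·A) = 1290 / (44.58 × 1290) = 0.02243.
Head loss Δh = i · L = 0.02243 × 1620 = 36.34 m.

36.3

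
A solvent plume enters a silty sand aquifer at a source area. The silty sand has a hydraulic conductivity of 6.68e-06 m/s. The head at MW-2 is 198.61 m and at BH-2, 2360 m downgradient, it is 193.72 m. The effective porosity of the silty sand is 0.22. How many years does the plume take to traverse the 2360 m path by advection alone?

1190

Convert K: 6.68e-06 m/s × 86400 = 0.5772 m/day.
Hydraulic gradient i = (198.61 − 193.72) / 2360 = 4.89 / 2360 = 0.002072.
Darcy flux q = K · i = 0.5772 × 0.002072 = 0.001196 m/day.
Seepage velocity v = q / n_e = 0.001196 / 0.22 = 0.005436 m/day.
Travel time t = L / v = 2360 / 0.005436 = 4.342e+05 days = 1189 years.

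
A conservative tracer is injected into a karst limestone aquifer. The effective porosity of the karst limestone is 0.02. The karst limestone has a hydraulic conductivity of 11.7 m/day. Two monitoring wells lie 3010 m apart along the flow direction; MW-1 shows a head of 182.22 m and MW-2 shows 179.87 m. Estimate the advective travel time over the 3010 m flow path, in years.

18.0

Hydraulic gradient i = (182.22 − 179.87) / 3010 = 2.35 / 3010 = 0.0007807.
Darcy flux q = K · i = 11.70 × 0.0007807 = 0.009135 m/day.
Seepage velocity v = q / n_e = 0.009135 / 0.02 = 0.4567 m/day.
Travel time t = L / v = 3010 / 0.4567 = 6590 days = 18.04 years.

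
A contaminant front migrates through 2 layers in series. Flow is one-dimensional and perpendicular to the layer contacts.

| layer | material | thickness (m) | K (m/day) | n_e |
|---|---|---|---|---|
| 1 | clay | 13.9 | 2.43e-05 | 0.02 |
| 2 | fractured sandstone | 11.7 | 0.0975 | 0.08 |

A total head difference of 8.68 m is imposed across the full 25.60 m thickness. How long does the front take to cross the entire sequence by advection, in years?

219

With flow normal to the layers, continuity requires the same specific discharge q through every layer.
Σ(b_i/K_i) = 13.9/2.43e-05 + 11.7/0.0975 = 5.721e+05 d.
q = Δh / Σ(b_i/K_i) = 8.68 / 5.721e+05 = 1.517e-05 m/day.
In each layer the seepage velocity is v_i = q/n_i, so the layer transit time is t_i = b_i·n_i / q:
  layer 1 (clay): t_1 = 13.9 × 0.02 / 1.517e-05 = 18324 d
  layer 2 (fractured sandstone): t_2 = 11.7 × 0.08 / 1.517e-05 = 61696 d
Total t = Σ t_i = 80020 days = 219.1 years.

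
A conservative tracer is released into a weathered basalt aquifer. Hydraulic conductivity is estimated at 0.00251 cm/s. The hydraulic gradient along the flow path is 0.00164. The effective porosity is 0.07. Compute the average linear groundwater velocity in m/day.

0.0508

Convert K: 0.00251 cm/s × 864 = 2.169 m/day.
Hydraulic gradient i = 0.00164.
Darcy flux q = K · i = 2.169 × 0.001640 = 0.003557 m/day.
Seepage velocity v = q / n_e = 0.003557 / 0.07 = 0.05081 m/day.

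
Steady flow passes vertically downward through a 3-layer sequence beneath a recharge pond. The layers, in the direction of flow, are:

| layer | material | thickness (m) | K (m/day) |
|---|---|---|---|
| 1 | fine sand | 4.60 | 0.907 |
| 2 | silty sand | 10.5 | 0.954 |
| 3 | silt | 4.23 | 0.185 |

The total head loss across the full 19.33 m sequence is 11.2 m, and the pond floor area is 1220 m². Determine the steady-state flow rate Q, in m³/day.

351

Flow is perpendicular to layering, so the layers act in series and the equivalent K is the thickness-weighted harmonic mean.
Total thickness L = 4.60 + 10.5 + 4.23 = 19.33 m.
Σ(b_i/K_i) = 4.60/0.907 + 10.5/0.954 + 4.23/0.185 = 38.94 d.
K_eq = L / Σ(b_i/K_i) = 19.33 / 38.94 = 0.4964 m/day.
Q = K_eq · A · (Δh/L) = 0.4964 × 1220 × (11.2/19.33) = 350.9 m³/day.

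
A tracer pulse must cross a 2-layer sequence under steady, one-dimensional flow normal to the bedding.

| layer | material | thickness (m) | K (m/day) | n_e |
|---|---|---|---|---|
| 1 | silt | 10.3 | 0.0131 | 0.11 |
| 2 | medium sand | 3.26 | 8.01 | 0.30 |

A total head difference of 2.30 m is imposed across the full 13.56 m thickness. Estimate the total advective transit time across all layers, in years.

1.98

With flow normal to the layers, continuity requires the same specific discharge q through every layer.
Σ(b_i/K_i) = 10.3/0.0131 + 3.26/8.01 = 786.7 d.
q = Δh / Σ(b_i/K_i) = 2.30 / 786.7 = 0.002924 m/day.
In each layer the seepage velocity is v_i = q/n_i, so the layer transit time is t_i = b_i·n_i / q:
  layer 1 (silt): t_1 = 10.3 × 0.11 / 0.002924 = 387.5 d
  layer 2 (medium sand): t_2 = 3.26 × 0.30 / 0.002924 = 334.5 d
Total t = Σ t_i = 722.0 days = 1.977 years.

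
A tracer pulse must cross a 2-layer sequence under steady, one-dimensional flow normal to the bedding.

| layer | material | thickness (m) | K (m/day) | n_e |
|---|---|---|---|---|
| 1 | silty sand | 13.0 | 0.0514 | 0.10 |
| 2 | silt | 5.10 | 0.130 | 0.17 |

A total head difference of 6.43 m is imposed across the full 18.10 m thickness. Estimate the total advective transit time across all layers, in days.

98.5

With flow normal to the layers, continuity requires the same specific discharge q through every layer.
Σ(b_i/K_i) = 13.0/0.0514 + 5.10/0.130 = 292.1 d.
q = Δh / Σ(b_i/K_i) = 6.43 / 292.1 = 0.02201 m/day.
In each layer the seepage velocity is v_i = q/n_i, so the layer transit time is t_i = b_i·n_i / q:
  layer 1 (silty sand): t_1 = 13.0 × 0.10 / 0.02201 = 59.07 d
  layer 2 (silt): t_2 = 5.10 × 0.17 / 0.02201 = 39.39 d
Total t = Σ t_i = 98.46 days.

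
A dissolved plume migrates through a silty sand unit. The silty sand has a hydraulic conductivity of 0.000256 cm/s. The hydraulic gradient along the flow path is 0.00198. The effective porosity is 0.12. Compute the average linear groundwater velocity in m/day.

Convert K: 0.000256 cm/s × 864 = 0.2212 m/day.
Hydraulic gradient i = 0.00198.
Darcy flux q = K · i = 0.2212 × 0.001980 = 0.0004379 m/day.
Seepage velocity v = q / n_e = 0.0004379 / 0.12 = 0.003650 m/day.

0.00365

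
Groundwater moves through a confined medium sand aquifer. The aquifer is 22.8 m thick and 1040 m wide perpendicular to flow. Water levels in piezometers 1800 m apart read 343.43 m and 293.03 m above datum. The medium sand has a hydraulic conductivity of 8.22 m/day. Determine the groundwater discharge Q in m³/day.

5460

Cross-sectional area A = 1040 × 22.8 = 23712 m².
Hydraulic gradient i = (343.43 − 293.03) / 1800 = 50.4 / 1800 = 0.02800.
Darcy's law: Q = K · A · i = 8.220 × 23712 × 0.02800 = 5458 m³/day.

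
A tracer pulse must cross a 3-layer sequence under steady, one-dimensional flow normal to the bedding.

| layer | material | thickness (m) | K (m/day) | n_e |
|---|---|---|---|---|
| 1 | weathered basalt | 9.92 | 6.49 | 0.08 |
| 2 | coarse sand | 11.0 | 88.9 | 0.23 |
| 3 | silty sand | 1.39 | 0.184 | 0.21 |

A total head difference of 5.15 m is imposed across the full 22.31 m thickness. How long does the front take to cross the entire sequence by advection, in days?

With flow normal to the layers, continuity requires the same specific discharge q through every layer.
Σ(b_i/K_i) = 9.92/6.49 + 11.0/88.9 + 1.39/0.184 = 9.207 d.
q = Δh / Σ(b_i/K_i) = 5.15 / 9.207 = 0.5594 m/day.
In each layer the seepage velocity is v_i = q/n_i, so the layer transit time is t_i = b_i·n_i / q:
  layer 1 (weathered basalt): t_1 = 9.92 × 0.08 / 0.5594 = 1.419 d
  layer 2 (coarse sand): t_2 = 11.0 × 0.23 / 0.5594 = 4.523 d
  layer 3 (silty sand): t_3 = 1.39 × 0.21 / 0.5594 = 0.5218 d
Total t = Σ t_i = 6.463 days.

6.46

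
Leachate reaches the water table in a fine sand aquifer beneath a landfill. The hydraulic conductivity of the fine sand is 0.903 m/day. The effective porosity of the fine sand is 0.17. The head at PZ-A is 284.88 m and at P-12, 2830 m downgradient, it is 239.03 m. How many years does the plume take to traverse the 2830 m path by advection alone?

90.0

Hydraulic gradient i = (284.88 − 239.03) / 2830 = 45.85 / 2830 = 0.01620.
Darcy flux q = K · i = 0.9030 × 0.01620 = 0.01463 m/day.
Seepage velocity v = q / n_e = 0.01463 / 0.17 = 0.08606 m/day.
Travel time t = L / v = 2830 / 0.08606 = 32885 days = 90.03 years.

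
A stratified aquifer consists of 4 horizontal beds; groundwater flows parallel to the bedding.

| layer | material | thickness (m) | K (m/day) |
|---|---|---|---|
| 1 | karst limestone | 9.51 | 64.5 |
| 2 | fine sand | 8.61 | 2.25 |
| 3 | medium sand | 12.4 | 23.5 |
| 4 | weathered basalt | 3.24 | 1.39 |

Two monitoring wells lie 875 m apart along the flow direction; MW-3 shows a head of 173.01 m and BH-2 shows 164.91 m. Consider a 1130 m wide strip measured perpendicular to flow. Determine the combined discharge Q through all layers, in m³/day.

Flow is parallel to layering, so each bed carries its own Darcy discharge and the transmissivities add.
Σ(K_i·b_i) = 64.5×9.51 + 2.25×8.61 + 23.5×12.4 + 1.39×3.24 = 928.7 m²/day.
Hydraulic gradient i = (173.01 − 164.91) / 875 = 8.1 / 875 = 0.009257.
Q = Σ(K_i·b_i) · W · i = 928.7 × 1130 × 0.009257 = 9714 m³/day.

9710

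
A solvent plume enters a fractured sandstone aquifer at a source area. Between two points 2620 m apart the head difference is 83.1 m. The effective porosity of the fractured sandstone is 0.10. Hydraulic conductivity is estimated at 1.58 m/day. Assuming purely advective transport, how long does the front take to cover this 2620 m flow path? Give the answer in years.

Hydraulic gradient i = Δh / L = 83.1 / 2620 = 0.03172.
Darcy flux q = K · i = 1.580 × 0.03172 = 0.05011 m/day.
Seepage velocity v = q / n_e = 0.05011 / 0.10 = 0.5011 m/day.
Travel time t = L / v = 2620 / 0.5011 = 5228 days = 14.31 years.

14.3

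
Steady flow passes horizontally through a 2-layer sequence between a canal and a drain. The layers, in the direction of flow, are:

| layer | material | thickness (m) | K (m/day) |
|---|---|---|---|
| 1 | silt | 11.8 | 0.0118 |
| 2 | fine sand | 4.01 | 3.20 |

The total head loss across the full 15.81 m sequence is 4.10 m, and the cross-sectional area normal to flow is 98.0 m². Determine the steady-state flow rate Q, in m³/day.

0.401

Flow is perpendicular to layering, so the layers act in series and the equivalent K is the thickness-weighted harmonic mean.
Total thickness L = 11.8 + 4.01 = 15.81 m.
Σ(b_i/K_i) = 11.8/0.0118 + 4.01/3.20 = 1001 d.
K_eq = L / Σ(b_i/K_i) = 15.81 / 1001 = 0.01579 m/day.
Q = K_eq · A · (Δh/L) = 0.01579 × 98.0 × (4.10/15.81) = 0.4013 m³/day.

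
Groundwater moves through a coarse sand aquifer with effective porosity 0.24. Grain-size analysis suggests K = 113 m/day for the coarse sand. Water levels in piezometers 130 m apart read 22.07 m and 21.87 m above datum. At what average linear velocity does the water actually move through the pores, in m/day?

0.724

Hydraulic gradient i = (22.07 − 21.87) / 130 = 0.2 / 130 = 0.001538.
Darcy flux q = K · i = 113.0 × 0.001538 = 0.1738 m/day.
Seepage velocity v = q / n_e = 0.1738 / 0.24 = 0.7244 m/day.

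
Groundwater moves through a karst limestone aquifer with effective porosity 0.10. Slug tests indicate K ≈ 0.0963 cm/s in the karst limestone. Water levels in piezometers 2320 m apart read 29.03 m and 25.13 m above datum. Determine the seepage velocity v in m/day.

Convert K: 0.0963 cm/s × 864 = 83.20 m/day.
Hydraulic gradient i = (29.03 − 25.13) / 2320 = 3.9 / 2320 = 0.001681.
Darcy flux q = K · i = 83.20 × 0.001681 = 0.1399 m/day.
Seepage velocity v = q / n_e = 0.1399 / 0.10 = 1.399 m/day.

1.40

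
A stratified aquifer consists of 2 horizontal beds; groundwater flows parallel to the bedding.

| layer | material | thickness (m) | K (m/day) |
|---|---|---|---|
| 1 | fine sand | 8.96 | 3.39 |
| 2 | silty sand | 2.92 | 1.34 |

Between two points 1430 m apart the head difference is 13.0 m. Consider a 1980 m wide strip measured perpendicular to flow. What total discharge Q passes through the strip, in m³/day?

617

Flow is parallel to layering, so each bed carries its own Darcy discharge and the transmissivities add.
Σ(K_i·b_i) = 3.39×8.96 + 1.34×2.92 = 34.29 m²/day.
Hydraulic gradient i = Δh / L = 13.0 / 1430 = 0.009091.
Q = Σ(K_i·b_i) · W · i = 34.29 × 1980 × 0.009091 = 617.2 m³/day.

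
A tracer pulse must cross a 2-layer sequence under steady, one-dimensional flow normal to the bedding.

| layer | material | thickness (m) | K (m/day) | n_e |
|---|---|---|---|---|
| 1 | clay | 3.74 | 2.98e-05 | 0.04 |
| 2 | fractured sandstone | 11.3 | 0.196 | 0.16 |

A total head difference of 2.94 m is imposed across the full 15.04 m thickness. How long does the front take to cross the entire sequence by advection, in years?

With flow normal to the layers, continuity requires the same specific discharge q through every layer.
Σ(b_i/K_i) = 3.74/2.98e-05 + 11.3/0.196 = 1.256e+05 d.
q = Δh / Σ(b_i/K_i) = 2.94 / 1.256e+05 = 2.341e-05 m/day.
In each layer the seepage velocity is v_i = q/n_i, so the layer transit time is t_i = b_i·n_i / q:
  layer 1 (clay): t_1 = 3.74 × 0.04 / 2.341e-05 = 6389 d
  layer 2 (fractured sandstone): t_2 = 11.3 × 0.16 / 2.341e-05 = 77216 d
Total t = Σ t_i = 83605 days = 228.9 years.

229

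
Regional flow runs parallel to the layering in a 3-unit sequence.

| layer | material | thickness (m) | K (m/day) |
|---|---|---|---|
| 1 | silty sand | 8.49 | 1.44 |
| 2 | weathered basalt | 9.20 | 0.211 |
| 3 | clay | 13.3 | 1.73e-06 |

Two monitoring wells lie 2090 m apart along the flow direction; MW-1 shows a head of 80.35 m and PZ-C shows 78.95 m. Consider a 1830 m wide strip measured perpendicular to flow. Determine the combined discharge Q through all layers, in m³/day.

Flow is parallel to layering, so each bed carries its own Darcy discharge and the transmissivities add.
Σ(K_i·b_i) = 1.44×8.49 + 0.211×9.20 + 1.73e-06×13.3 = 14.17 m²/day.
Hydraulic gradient i = (80.35 − 78.95) / 2090 = 1.4 / 2090 = 0.0006699.
Q = Σ(K_i·b_i) · W · i = 14.17 × 1830 × 0.0006699 = 17.37 m³/day.

17.4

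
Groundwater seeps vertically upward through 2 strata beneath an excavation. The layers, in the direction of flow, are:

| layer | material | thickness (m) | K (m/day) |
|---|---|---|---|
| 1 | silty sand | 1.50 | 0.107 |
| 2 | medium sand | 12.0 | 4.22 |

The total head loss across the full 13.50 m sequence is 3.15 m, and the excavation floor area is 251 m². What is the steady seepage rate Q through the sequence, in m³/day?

46.9

Flow is perpendicular to layering, so the layers act in series and the equivalent K is the thickness-weighted harmonic mean.
Total thickness L = 1.50 + 12.0 = 13.50 m.
Σ(b_i/K_i) = 1.50/0.107 + 12.0/4.22 = 16.86 d.
K_eq = L / Σ(b_i/K_i) = 13.50 / 16.86 = 0.8006 m/day.
Q = K_eq · A · (Δh/L) = 0.8006 × 251 × (3.15/13.50) = 46.89 m³/day.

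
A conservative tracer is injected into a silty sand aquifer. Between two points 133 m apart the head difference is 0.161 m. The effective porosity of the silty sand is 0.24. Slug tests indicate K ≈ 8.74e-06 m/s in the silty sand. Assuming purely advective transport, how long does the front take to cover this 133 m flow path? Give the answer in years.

Convert K: 8.74e-06 m/s × 86400 = 0.7551 m/day.
Hydraulic gradient i = Δh / L = 0.161 / 133 = 0.001211.
Darcy flux q = K · i = 0.7551 × 0.001211 = 0.0009141 m/day.
Seepage velocity v = q / n_e = 0.0009141 / 0.24 = 0.003809 m/day.
Travel time t = L / v = 133 / 0.003809 = 34919 days = 95.60 years.

95.6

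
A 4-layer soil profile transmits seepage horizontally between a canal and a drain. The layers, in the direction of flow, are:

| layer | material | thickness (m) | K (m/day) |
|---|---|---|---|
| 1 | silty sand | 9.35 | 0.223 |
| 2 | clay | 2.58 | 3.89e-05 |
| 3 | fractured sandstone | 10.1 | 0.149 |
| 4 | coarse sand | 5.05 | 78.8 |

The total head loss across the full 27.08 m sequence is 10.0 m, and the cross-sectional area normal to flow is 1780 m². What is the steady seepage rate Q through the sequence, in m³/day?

0.268

Flow is perpendicular to layering, so the layers act in series and the equivalent K is the thickness-weighted harmonic mean.
Total thickness L = 9.35 + 2.58 + 10.1 + 5.05 = 27.08 m.
Σ(b_i/K_i) = 9.35/0.223 + 2.58/3.89e-05 + 10.1/0.149 + 5.05/78.8 = 66434 d.
K_eq = L / Σ(b_i/K_i) = 27.08 / 66434 = 0.0004076 m/day.
Q = K_eq · A · (Δh/L) = 0.0004076 × 1780 × (10.0/27.08) = 0.2679 m³/day.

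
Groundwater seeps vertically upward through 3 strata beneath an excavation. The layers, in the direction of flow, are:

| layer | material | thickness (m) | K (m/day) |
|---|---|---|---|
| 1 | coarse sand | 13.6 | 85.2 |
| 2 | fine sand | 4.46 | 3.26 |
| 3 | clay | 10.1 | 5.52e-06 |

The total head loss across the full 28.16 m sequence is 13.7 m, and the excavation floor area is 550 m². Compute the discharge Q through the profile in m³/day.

Flow is perpendicular to layering, so the layers act in series and the equivalent K is the thickness-weighted harmonic mean.
Total thickness L = 13.6 + 4.46 + 10.1 = 28.16 m.
Σ(b_i/K_i) = 13.6/85.2 + 4.46/3.26 + 10.1/5.52e-06 = 1.830e+06 d.
K_eq = L / Σ(b_i/K_i) = 28.16 / 1.830e+06 = 1.539e-05 m/day.
Q = K_eq · A · (Δh/L) = 1.539e-05 × 550 × (13.7/28.16) = 0.004118 m³/day.

0.00412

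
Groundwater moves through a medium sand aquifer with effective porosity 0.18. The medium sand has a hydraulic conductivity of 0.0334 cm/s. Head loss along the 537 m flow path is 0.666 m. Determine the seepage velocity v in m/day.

0.199

Convert K: 0.0334 cm/s × 864 = 28.86 m/day.
Hydraulic gradient i = Δh / L = 0.666 / 537 = 0.001240.
Darcy flux q = K · i = 28.86 × 0.001240 = 0.03579 m/day.
Seepage velocity v = q / n_e = 0.03579 / 0.18 = 0.1988 m/day.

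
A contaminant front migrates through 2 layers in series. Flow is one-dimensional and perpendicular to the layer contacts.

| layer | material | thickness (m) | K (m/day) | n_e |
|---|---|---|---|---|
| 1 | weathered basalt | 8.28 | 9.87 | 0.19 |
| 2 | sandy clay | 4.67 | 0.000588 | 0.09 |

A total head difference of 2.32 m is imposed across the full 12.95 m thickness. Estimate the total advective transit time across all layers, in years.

18.7

With flow normal to the layers, continuity requires the same specific discharge q through every layer.
Σ(b_i/K_i) = 8.28/9.87 + 4.67/0.000588 = 7943 d.
q = Δh / Σ(b_i/K_i) = 2.32 / 7943 = 0.0002921 m/day.
In each layer the seepage velocity is v_i = q/n_i, so the layer transit time is t_i = b_i·n_i / q:
  layer 1 (weathered basalt): t_1 = 8.28 × 0.19 / 0.0002921 = 5386 d
  layer 2 (sandy clay): t_2 = 4.67 × 0.09 / 0.0002921 = 1439 d
Total t = Σ t_i = 6825 days = 18.69 years.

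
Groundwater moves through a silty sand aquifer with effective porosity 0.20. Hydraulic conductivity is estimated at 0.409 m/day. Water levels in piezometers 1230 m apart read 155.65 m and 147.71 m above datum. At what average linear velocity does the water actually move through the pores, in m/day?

0.0132

Hydraulic gradient i = (155.65 − 147.71) / 1230 = 7.94 / 1230 = 0.006455.
Darcy flux q = K · i = 0.4090 × 0.006455 = 0.002640 m/day.
Seepage velocity v = q / n_e = 0.002640 / 0.20 = 0.01320 m/day.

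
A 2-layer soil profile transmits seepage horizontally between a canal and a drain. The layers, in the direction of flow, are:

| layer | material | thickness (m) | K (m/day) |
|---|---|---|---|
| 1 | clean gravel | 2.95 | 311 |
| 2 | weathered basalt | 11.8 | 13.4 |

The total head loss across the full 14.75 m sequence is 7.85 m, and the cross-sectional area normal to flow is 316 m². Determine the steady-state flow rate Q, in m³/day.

Flow is perpendicular to layering, so the layers act in series and the equivalent K is the thickness-weighted harmonic mean.
Total thickness L = 2.95 + 11.8 = 14.75 m.
Σ(b_i/K_i) = 2.95/311 + 11.8/13.4 = 0.8901 d.
K_eq = L / Σ(b_i/K_i) = 14.75 / 0.8901 = 16.57 m/day.
Q = K_eq · A · (Δh/L) = 16.57 × 316 × (7.85/14.75) = 2787 m³/day.

2790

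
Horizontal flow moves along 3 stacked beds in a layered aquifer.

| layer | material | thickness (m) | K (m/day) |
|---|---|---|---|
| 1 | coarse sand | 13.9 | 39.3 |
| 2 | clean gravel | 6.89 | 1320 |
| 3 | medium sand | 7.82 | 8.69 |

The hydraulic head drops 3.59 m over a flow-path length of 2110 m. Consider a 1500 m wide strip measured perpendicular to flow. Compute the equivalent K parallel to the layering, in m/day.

339

Flow is parallel to layering, so each bed carries its own Darcy discharge and the transmissivities add.
Σ(K_i·b_i) = 39.3×13.9 + 1320×6.89 + 8.69×7.82 = 9709 m²/day.
Total thickness b = 28.61 m, so K_eq = Σ(K_i·b_i)/b = 339.4 m/day.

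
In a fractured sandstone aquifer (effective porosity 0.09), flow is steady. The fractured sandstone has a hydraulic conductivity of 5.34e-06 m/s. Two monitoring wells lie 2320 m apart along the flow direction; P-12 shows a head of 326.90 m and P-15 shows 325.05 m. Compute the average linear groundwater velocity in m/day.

0.00409

Convert K: 5.34e-06 m/s × 86400 = 0.4614 m/day.
Hydraulic gradient i = (326.90 − 325.05) / 2320 = 1.85 / 2320 = 0.0007974.
Darcy flux q = K · i = 0.4614 × 0.0007974 = 0.0003679 m/day.
Seepage velocity v = q / n_e = 0.0003679 / 0.09 = 0.004088 m/day.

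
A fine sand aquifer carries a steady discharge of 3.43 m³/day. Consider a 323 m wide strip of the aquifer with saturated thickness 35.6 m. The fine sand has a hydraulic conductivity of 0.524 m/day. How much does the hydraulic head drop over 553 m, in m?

Cross-sectional area A = 323 × 35.6 = 11499 m².
From Q = K·A·i, i = Q / (K·A) = 3.43 / (0.5240 × 11499) = 0.0005693.
Head loss Δh = i · L = 0.0005693 × 553 = 0.3148 m.

0.315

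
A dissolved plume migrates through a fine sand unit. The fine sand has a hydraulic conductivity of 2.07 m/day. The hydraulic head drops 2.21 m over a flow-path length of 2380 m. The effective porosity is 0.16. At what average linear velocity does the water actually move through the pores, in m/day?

0.0120

Hydraulic gradient i = Δh / L = 2.21 / 2380 = 0.0009286.
Darcy flux q = K · i = 2.070 × 0.0009286 = 0.001922 m/day.
Seepage velocity v = q / n_e = 0.001922 / 0.16 = 0.01201 m/day.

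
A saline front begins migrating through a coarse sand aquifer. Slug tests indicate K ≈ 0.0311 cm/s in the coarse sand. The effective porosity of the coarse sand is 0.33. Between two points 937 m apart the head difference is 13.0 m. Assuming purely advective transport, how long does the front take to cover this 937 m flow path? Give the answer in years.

2.27

Convert K: 0.0311 cm/s × 864 = 26.87 m/day.
Hydraulic gradient i = Δh / L = 13.0 / 937 = 0.01387.
Darcy flux q = K · i = 26.87 × 0.01387 = 0.3728 m/day.
Seepage velocity v = q / n_e = 0.3728 / 0.33 = 1.130 m/day.
Travel time t = L / v = 937 / 1.130 = 829.4 days = 2.271 years.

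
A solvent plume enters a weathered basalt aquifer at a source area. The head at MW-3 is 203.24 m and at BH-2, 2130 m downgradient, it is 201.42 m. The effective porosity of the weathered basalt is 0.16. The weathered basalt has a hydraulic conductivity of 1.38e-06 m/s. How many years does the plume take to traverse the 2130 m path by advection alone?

9160

Convert K: 1.38e-06 m/s × 86400 = 0.1192 m/day.
Hydraulic gradient i = (203.24 − 201.42) / 2130 = 1.82 / 2130 = 0.0008545.
Darcy flux q = K · i = 0.1192 × 0.0008545 = 0.0001019 m/day.
Seepage velocity v = q / n_e = 0.0001019 / 0.16 = 0.0006367 m/day.
Travel time t = L / v = 2130 / 0.0006367 = 3.345e+06 days = 9159 years.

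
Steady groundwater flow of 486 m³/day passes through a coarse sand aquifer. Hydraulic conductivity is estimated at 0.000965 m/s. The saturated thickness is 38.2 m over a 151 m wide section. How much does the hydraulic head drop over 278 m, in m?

0.281

Convert K: 0.000965 m/s × 86400 = 83.38 m/day.
Cross-sectional area A = 151 × 38.2 = 5768 m².
From Q = K·A·i, i = Q / (K·A) = 486 / (83.38 × 5768) = 0.001011.
Head loss Δh = i · L = 0.001011 × 278 = 0.2809 m.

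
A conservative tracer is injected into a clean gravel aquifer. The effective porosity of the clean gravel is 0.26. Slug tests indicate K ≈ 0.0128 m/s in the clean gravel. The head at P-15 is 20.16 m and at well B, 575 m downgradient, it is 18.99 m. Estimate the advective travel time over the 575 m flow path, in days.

66.4

Convert K: 0.0128 m/s × 86400 = 1106 m/day.
Hydraulic gradient i = (20.16 − 18.99) / 575 = 1.17 / 575 = 0.002035.
Darcy flux q = K · i = 1106 × 0.002035 = 2.250 m/day.
Seepage velocity v = q / n_e = 2.250 / 0.26 = 8.655 m/day.
Travel time t = L / v = 575 / 8.655 = 66.44 days.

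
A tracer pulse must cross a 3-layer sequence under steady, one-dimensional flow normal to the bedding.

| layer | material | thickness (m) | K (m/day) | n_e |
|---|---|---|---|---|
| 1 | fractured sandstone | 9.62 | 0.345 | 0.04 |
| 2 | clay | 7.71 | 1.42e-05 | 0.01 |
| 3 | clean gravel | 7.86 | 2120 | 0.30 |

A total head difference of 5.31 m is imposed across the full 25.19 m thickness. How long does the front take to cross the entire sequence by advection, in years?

With flow normal to the layers, continuity requires the same specific discharge q through every layer.
Σ(b_i/K_i) = 9.62/0.345 + 7.71/1.42e-05 + 7.86/2120 = 5.430e+05 d.
q = Δh / Σ(b_i/K_i) = 5.31 / 5.430e+05 = 9.779e-06 m/day.
In each layer the seepage velocity is v_i = q/n_i, so the layer transit time is t_i = b_i·n_i / q:
  layer 1 (fractured sandstone): t_1 = 9.62 × 0.04 / 9.779e-06 = 39349 d
  layer 2 (clay): t_2 = 7.71 × 0.01 / 9.779e-06 = 7884 d
  layer 3 (clean gravel): t_3 = 7.86 × 0.30 / 9.779e-06 = 2.411e+05 d
Total t = Σ t_i = 2.884e+05 days = 789.5 years.

789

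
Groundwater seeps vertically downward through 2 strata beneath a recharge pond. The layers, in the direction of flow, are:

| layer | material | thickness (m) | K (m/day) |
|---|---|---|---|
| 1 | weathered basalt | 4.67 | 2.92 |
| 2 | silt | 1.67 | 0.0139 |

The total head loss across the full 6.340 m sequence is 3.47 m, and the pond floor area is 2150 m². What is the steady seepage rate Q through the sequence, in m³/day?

61.3

Flow is perpendicular to layering, so the layers act in series and the equivalent K is the thickness-weighted harmonic mean.
Total thickness L = 4.67 + 1.67 = 6.340 m.
Σ(b_i/K_i) = 4.67/2.92 + 1.67/0.0139 = 121.7 d.
K_eq = L / Σ(b_i/K_i) = 6.340 / 121.7 = 0.05208 m/day.
Q = K_eq · A · (Δh/L) = 0.05208 × 2150 × (3.47/6.340) = 61.28 m³/day.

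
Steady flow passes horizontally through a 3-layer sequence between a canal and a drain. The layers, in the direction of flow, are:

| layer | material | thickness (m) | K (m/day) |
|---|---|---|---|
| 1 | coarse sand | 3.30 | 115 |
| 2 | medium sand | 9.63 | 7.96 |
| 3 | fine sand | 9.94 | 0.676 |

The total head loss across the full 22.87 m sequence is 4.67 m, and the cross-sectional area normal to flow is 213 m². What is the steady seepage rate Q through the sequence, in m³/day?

62.4

Flow is perpendicular to layering, so the layers act in series and the equivalent K is the thickness-weighted harmonic mean.
Total thickness L = 3.30 + 9.63 + 9.94 = 22.87 m.
Σ(b_i/K_i) = 3.30/115 + 9.63/7.96 + 9.94/0.676 = 15.94 d.
K_eq = L / Σ(b_i/K_i) = 22.87 / 15.94 = 1.435 m/day.
Q = K_eq · A · (Δh/L) = 1.435 × 213 × (4.67/22.87) = 62.39 m³/day.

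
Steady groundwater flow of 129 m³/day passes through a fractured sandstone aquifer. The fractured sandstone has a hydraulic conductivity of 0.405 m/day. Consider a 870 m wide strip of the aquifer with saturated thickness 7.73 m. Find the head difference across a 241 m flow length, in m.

Cross-sectional area A = 870 × 7.73 = 6725 m².
From Q = K·A·i, i = Q / (K·A) = 129 / (0.4050 × 6725) = 0.04736.
Head loss Δh = i · L = 0.04736 × 241 = 11.41 m.

11.4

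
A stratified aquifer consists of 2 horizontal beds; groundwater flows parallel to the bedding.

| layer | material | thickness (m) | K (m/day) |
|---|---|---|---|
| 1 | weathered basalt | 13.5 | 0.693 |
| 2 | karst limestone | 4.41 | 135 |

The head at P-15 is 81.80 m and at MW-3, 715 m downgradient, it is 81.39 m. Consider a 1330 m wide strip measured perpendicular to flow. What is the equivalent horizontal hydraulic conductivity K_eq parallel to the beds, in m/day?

33.8

Flow is parallel to layering, so each bed carries its own Darcy discharge and the transmissivities add.
Σ(K_i·b_i) = 0.693×13.5 + 135×4.41 = 604.7 m²/day.
Total thickness b = 17.91 m, so K_eq = Σ(K_i·b_i)/b = 33.76 m/day.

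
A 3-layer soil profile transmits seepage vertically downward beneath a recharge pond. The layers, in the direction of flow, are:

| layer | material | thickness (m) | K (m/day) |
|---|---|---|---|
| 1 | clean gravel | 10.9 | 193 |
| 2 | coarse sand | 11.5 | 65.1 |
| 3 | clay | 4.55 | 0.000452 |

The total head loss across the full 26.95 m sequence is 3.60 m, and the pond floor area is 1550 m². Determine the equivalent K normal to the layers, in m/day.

Flow is perpendicular to layering, so the layers act in series and the equivalent K is the thickness-weighted harmonic mean.
Total thickness L = 10.9 + 11.5 + 4.55 = 26.95 m.
Σ(b_i/K_i) = 10.9/193 + 11.5/65.1 + 4.55/0.000452 = 10067 d.
K_eq = L / Σ(b_i/K_i) = 26.95 / 10067 = 0.002677 m/day.

0.00268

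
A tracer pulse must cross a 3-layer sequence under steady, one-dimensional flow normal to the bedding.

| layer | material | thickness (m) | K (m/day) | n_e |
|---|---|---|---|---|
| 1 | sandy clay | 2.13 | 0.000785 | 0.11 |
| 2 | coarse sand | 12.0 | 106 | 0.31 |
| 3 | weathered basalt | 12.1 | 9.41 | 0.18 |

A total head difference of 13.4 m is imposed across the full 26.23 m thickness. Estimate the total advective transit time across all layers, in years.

With flow normal to the layers, continuity requires the same specific discharge q through every layer.
Σ(b_i/K_i) = 2.13/0.000785 + 12.0/106 + 12.1/9.41 = 2715 d.
q = Δh / Σ(b_i/K_i) = 13.4 / 2715 = 0.004936 m/day.
In each layer the seepage velocity is v_i = q/n_i, so the layer transit time is t_i = b_i·n_i / q:
  layer 1 (sandy clay): t_1 = 2.13 × 0.11 / 0.004936 = 47.47 d
  layer 2 (coarse sand): t_2 = 12.0 × 0.31 / 0.004936 = 753.7 d
  layer 3 (weathered basalt): t_3 = 12.1 × 0.18 / 0.004936 = 441.3 d
Total t = Σ t_i = 1242 days = 3.401 years.

3.40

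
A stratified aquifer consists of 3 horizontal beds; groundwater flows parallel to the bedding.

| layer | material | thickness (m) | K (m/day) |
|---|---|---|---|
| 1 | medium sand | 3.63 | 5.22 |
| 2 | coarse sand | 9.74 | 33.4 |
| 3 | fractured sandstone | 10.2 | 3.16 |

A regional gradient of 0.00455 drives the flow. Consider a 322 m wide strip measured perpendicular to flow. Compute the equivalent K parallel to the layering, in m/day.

16.0

Flow is parallel to layering, so each bed carries its own Darcy discharge and the transmissivities add.
Σ(K_i·b_i) = 5.22×3.63 + 33.4×9.74 + 3.16×10.2 = 376.5 m²/day.
Total thickness b = 23.57 m, so K_eq = Σ(K_i·b_i)/b = 15.97 m/day.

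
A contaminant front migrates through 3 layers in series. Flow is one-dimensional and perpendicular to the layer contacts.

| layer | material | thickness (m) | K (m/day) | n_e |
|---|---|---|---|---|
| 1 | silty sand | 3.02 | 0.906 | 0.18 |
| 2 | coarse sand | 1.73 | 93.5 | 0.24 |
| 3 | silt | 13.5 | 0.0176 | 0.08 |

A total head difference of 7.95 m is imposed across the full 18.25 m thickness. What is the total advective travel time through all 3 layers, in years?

0.541

With flow normal to the layers, continuity requires the same specific discharge q through every layer.
Σ(b_i/K_i) = 3.02/0.906 + 1.73/93.5 + 13.5/0.0176 = 770.4 d.
q = Δh / Σ(b_i/K_i) = 7.95 / 770.4 = 0.01032 m/day.
In each layer the seepage velocity is v_i = q/n_i, so the layer transit time is t_i = b_i·n_i / q:
  layer 1 (silty sand): t_1 = 3.02 × 0.18 / 0.01032 = 52.68 d
  layer 2 (coarse sand): t_2 = 1.73 × 0.24 / 0.01032 = 40.24 d
  layer 3 (silt): t_3 = 13.5 × 0.08 / 0.01032 = 104.7 d
Total t = Σ t_i = 197.6 days = 0.5409 years.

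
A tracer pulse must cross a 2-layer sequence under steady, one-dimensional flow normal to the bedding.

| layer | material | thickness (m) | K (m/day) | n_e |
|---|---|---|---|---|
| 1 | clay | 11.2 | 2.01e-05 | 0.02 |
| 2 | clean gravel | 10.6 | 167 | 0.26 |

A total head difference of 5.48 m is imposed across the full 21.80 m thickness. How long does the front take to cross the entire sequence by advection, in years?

With flow normal to the layers, continuity requires the same specific discharge q through every layer.
Σ(b_i/K_i) = 11.2/2.01e-05 + 10.6/167 = 5.572e+05 d.
q = Δh / Σ(b_i/K_i) = 5.48 / 5.572e+05 = 9.835e-06 m/day.
In each layer the seepage velocity is v_i = q/n_i, so the layer transit time is t_i = b_i·n_i / q:
  layer 1 (clay): t_1 = 11.2 × 0.02 / 9.835e-06 = 22777 d
  layer 2 (clean gravel): t_2 = 10.6 × 0.26 / 9.835e-06 = 2.802e+05 d
Total t = Σ t_i = 3.030e+05 days = 829.6 years.

830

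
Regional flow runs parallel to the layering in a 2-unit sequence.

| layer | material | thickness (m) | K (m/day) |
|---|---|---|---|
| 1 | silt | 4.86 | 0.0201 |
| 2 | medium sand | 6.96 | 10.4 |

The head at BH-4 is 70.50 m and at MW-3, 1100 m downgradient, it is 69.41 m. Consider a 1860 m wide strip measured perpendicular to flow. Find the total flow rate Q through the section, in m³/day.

134

Flow is parallel to layering, so each bed carries its own Darcy discharge and the transmissivities add.
Σ(K_i·b_i) = 0.0201×4.86 + 10.4×6.96 = 72.48 m²/day.
Hydraulic gradient i = (70.50 − 69.41) / 1100 = 1.09 / 1100 = 0.0009909.
Q = Σ(K_i·b_i) · W · i = 72.48 × 1860 × 0.0009909 = 133.6 m³/day.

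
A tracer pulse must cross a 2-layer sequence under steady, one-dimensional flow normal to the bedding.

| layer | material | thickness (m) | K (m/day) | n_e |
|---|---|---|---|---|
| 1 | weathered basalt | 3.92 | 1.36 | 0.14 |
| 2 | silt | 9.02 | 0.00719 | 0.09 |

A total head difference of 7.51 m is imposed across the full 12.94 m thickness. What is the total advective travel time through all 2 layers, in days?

With flow normal to the layers, continuity requires the same specific discharge q through every layer.
Σ(b_i/K_i) = 3.92/1.36 + 9.02/0.00719 = 1257 d.
q = Δh / Σ(b_i/K_i) = 7.51 / 1257 = 0.005973 m/day.
In each layer the seepage velocity is v_i = q/n_i, so the layer transit time is t_i = b_i·n_i / q:
  layer 1 (weathered basalt): t_1 = 3.92 × 0.14 / 0.005973 = 91.89 d
  layer 2 (silt): t_2 = 9.02 × 0.09 / 0.005973 = 135.9 d
Total t = Σ t_i = 227.8 days.

228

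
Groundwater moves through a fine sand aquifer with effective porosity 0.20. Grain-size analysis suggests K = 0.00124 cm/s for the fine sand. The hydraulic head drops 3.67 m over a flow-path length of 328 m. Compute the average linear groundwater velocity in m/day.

0.0599

Convert K: 0.00124 cm/s × 864 = 1.071 m/day.
Hydraulic gradient i = Δh / L = 3.67 / 328 = 0.01119.
Darcy flux q = K · i = 1.071 × 0.01119 = 0.01199 m/day.
Seepage velocity v = q / n_e = 0.01199 / 0.20 = 0.05994 m/day.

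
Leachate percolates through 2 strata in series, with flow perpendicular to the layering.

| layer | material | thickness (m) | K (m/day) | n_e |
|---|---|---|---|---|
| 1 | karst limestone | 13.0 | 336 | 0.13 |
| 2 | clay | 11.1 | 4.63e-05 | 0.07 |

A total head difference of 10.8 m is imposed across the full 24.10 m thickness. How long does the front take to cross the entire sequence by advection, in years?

With flow normal to the layers, continuity requires the same specific discharge q through every layer.
Σ(b_i/K_i) = 13.0/336 + 11.1/4.63e-05 = 2.397e+05 d.
q = Δh / Σ(b_i/K_i) = 10.8 / 2.397e+05 = 4.505e-05 m/day.
In each layer the seepage velocity is v_i = q/n_i, so the layer transit time is t_i = b_i·n_i / q:
  layer 1 (karst limestone): t_1 = 13.0 × 0.13 / 4.505e-05 = 37515 d
  layer 2 (clay): t_2 = 11.1 × 0.07 / 4.505e-05 = 17248 d
Total t = Σ t_i = 54763 days = 149.9 years.

150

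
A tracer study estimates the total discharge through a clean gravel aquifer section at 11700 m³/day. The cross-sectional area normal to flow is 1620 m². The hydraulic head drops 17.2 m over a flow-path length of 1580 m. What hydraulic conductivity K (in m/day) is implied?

Hydraulic gradient i = Δh / L = 17.2 / 1580 = 0.01089.
From Q = K·A·i, K = Q / (A·i) = 11700 / (1620 × 0.01089) = 663.4 m/day.

663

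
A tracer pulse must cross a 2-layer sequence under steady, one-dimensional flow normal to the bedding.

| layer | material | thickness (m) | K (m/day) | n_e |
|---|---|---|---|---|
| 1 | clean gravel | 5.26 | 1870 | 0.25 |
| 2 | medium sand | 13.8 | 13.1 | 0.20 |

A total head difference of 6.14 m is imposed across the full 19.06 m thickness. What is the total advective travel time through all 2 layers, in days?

With flow normal to the layers, continuity requires the same specific discharge q through every layer.
Σ(b_i/K_i) = 5.26/1870 + 13.8/13.1 = 1.056 d.
q = Δh / Σ(b_i/K_i) = 6.14 / 1.056 = 5.813 m/day.
In each layer the seepage velocity is v_i = q/n_i, so the layer transit time is t_i = b_i·n_i / q:
  layer 1 (clean gravel): t_1 = 5.26 × 0.25 / 5.813 = 0.2262 d
  layer 2 (medium sand): t_2 = 13.8 × 0.20 / 5.813 = 0.4748 d
Total t = Σ t_i = 0.7010 days.

0.701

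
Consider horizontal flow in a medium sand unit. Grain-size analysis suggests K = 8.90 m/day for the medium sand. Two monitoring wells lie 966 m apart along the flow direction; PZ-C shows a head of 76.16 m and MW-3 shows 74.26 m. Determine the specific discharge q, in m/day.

0.0175

Hydraulic gradient i = (76.16 − 74.26) / 966 = 1.9 / 966 = 0.001967.
Specific discharge q = K · i = 8.900 × 0.001967 = 0.01751 m/day.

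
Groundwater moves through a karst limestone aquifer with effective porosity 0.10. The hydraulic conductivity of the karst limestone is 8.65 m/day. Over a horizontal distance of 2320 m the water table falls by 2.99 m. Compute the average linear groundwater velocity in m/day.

Hydraulic gradient i = Δh / L = 2.99 / 2320 = 0.001289.
Darcy flux q = K · i = 8.650 × 0.001289 = 0.01115 m/day.
Seepage velocity v = q / n_e = 0.01115 / 0.10 = 0.1115 m/day.

0.111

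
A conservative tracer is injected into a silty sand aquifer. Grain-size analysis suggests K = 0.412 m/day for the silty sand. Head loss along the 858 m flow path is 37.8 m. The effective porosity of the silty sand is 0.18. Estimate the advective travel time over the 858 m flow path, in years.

23.3

Hydraulic gradient i = Δh / L = 37.8 / 858 = 0.04406.
Darcy flux q = K · i = 0.4120 × 0.04406 = 0.01815 m/day.
Seepage velocity v = q / n_e = 0.01815 / 0.18 = 0.1008 m/day.
Travel time t = L / v = 858 / 0.1008 = 8509 days = 23.30 years.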